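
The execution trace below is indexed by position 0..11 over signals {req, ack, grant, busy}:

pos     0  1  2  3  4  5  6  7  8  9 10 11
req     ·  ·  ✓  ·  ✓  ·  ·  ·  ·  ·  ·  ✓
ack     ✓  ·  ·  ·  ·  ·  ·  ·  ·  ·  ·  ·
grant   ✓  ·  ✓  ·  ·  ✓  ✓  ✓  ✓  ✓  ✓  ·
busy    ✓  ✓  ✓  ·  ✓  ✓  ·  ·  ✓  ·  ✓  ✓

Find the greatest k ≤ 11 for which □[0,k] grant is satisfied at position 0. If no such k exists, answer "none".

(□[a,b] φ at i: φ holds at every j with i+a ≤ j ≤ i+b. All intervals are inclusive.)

grant must hold from j=0 onward; find where it first fails.
  j=0: holds
  j=1: fails
Holds on [0,0], so largest k = 0.

0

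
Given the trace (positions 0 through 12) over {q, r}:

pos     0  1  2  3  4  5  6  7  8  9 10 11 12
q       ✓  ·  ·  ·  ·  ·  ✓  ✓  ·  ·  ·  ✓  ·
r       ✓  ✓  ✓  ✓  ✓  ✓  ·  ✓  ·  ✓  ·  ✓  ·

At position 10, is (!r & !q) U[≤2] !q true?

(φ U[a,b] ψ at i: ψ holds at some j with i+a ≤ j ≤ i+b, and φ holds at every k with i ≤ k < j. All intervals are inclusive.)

True

Need some j in [10,12] with !q, and (!r & !q) at every k in [10,j-1].
  j=10: !q holds; no prefix to check → satisfied.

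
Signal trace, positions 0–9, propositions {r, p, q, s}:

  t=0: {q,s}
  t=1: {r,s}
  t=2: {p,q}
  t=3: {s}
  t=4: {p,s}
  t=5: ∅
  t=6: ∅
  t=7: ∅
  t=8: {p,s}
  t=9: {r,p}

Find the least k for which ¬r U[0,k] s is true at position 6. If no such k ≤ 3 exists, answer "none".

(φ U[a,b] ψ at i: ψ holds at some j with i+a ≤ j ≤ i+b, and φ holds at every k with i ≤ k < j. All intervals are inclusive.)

Need earliest j ≥ 6 with s, and ¬r at every k in [6,j-1].
  j=6: rhs fails.
  j=7: rhs fails.
  j=8: rhs holds; lhs holds on [6,7]. k = 2.

2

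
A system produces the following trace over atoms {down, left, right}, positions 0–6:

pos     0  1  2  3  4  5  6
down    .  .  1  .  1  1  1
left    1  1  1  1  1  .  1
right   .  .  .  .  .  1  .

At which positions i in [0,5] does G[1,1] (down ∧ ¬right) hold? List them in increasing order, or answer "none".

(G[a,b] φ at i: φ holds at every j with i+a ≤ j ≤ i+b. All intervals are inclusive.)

Evaluate at each i in [0,5]:
  i=0: ✗ (fails at j=1)
  i=1: ✓ (all of [2,2])
  i=2: ✗ (fails at j=3)
  i=3: ✓ (all of [4,4])
  i=4: ✗ (fails at j=5)
  i=5: ✓ (all of [6,6])

1, 3, 5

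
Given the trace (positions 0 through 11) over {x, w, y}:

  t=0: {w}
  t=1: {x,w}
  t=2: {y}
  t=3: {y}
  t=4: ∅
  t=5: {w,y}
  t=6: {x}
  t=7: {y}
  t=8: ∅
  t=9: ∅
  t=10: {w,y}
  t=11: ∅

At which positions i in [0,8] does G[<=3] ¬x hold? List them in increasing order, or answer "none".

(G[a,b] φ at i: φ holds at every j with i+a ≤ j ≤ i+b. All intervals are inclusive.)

2, 7, 8

Evaluate at each i in [0,8]:
  i=0: ✗ (fails at j=1)
  i=1: ✗ (fails at j=1)
  i=2: ✓ (all of [2,5])
  i=3: ✗ (fails at j=6)
  i=4: ✗ (fails at j=6)
  i=5: ✗ (fails at j=6)
  i=6: ✗ (fails at j=6)
  i=7: ✓ (all of [7,10])
  i=8: ✓ (all of [8,11])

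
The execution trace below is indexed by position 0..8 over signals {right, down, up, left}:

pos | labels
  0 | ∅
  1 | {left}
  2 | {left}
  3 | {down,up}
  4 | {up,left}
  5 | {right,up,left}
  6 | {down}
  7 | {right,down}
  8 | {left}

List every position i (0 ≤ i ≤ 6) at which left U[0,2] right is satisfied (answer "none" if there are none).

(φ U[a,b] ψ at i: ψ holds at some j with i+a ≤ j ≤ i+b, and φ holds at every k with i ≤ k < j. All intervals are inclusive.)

4, 5

Evaluate at each i in [0,6]:
  i=0: ✗ (no rhs in [0,2])
  i=1: ✗ (no rhs in [1,3])
  i=2: ✗ (no rhs in [2,4])
  i=3: ✗ (lhs fails at k=3 before rhs at j=5)
  i=4: ✓ (rhs at j=5; lhs holds on [4,4])
  i=5: ✓ (rhs at j=5)
  i=6: ✗ (lhs fails at k=6 before rhs at j=7)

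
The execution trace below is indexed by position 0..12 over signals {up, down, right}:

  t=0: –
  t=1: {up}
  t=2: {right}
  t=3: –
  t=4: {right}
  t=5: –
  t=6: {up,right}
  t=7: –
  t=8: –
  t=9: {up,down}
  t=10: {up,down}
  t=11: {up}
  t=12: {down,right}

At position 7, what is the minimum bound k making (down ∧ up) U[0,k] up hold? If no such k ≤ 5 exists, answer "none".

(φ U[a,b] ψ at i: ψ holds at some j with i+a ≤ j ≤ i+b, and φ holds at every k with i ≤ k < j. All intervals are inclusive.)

Need earliest j ≥ 7 with up, and (down ∧ up) at every k in [7,j-1].
  j=7: rhs fails.
  j=8: rhs fails.
  j=9: rhs holds but lhs fails at k=7.
  j=10: rhs holds but lhs fails at k=7.
  j=11: rhs holds but lhs fails at k=7.
  j=12: rhs fails.
No witness within the range → none.

none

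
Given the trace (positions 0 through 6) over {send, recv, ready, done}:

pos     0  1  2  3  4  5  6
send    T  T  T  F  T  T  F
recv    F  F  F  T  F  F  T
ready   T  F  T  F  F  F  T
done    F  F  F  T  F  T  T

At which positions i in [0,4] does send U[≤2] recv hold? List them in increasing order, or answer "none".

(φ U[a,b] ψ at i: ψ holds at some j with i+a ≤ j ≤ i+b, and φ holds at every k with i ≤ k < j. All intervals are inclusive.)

1, 2, 3, 4

Evaluate at each i in [0,4]:
  i=0: ✗ (no rhs in [0,2])
  i=1: ✓ (rhs at j=3; lhs holds on [1,2])
  i=2: ✓ (rhs at j=3; lhs holds on [2,2])
  i=3: ✓ (rhs at j=3)
  i=4: ✓ (rhs at j=6; lhs holds on [4,5])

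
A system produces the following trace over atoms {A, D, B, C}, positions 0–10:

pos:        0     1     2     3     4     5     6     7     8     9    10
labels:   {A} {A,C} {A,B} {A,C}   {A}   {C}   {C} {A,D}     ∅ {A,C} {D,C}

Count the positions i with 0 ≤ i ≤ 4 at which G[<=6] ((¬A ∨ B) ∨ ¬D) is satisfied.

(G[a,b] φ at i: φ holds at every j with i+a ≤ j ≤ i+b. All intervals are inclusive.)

1

Evaluate at each i in [0,4]:
  i=0: ✓ (all of [0,6])
  i=1: ✗ (fails at j=7)
  i=2: ✗ (fails at j=7)
  i=3: ✗ (fails at j=7)
  i=4: ✗ (fails at j=7)
Positions where it holds: {0} → 1.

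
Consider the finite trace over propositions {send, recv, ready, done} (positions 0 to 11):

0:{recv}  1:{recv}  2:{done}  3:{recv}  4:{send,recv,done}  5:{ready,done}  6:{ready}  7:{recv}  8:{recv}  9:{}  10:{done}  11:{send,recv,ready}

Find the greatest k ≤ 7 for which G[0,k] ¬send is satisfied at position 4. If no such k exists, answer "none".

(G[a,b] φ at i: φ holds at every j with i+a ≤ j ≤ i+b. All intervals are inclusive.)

none

¬send must hold from j=4 onward; find where it first fails.
  j=4: fails → no k works.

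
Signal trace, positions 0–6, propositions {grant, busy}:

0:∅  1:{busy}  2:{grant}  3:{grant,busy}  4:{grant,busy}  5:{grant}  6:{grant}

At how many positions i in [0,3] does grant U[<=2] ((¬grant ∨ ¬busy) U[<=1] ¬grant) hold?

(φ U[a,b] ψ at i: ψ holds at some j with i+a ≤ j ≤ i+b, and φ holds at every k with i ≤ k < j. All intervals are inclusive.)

2

Evaluate at each i in [0,3]:
  i=0: ✓ (rhs at j=0)
  i=1: ✓ (rhs at j=1)
  i=2: ✗ (no rhs in [2,4])
  i=3: ✗ (no rhs in [3,5])
Positions where it holds: {0, 1} → 2.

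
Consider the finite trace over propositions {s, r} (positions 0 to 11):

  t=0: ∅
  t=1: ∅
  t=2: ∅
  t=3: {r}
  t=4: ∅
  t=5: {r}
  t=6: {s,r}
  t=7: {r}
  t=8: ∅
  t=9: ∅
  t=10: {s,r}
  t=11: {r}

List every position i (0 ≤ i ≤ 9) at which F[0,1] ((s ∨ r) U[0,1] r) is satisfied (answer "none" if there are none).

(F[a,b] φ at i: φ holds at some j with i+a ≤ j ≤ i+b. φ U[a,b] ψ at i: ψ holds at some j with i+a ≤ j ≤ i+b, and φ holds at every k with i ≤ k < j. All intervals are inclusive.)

2, 3, 4, 5, 6, 7, 9

Evaluate at each i in [0,9]:
  i=0: ✗ (none in [0,1])
  i=1: ✗ (none in [1,2])
  i=2: ✓ (witness j=3)
  i=3: ✓ (witness j=3)
  i=4: ✓ (witness j=5)
  i=5: ✓ (witness j=5)
  i=6: ✓ (witness j=6)
  i=7: ✓ (witness j=7)
  i=8: ✗ (none in [8,9])
  i=9: ✓ (witness j=10)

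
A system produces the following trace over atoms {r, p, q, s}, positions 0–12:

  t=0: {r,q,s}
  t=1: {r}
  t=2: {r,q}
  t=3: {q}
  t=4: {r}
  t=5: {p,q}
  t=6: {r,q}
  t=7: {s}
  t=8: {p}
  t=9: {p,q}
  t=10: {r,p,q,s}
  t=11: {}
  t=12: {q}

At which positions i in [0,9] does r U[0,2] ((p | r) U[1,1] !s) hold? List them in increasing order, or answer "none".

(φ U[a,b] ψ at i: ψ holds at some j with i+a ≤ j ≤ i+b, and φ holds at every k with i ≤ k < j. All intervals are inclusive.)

0, 1, 2, 4, 5, 8

Evaluate at each i in [0,9]:
  i=0: ✓ (rhs at j=0)
  i=1: ✓ (rhs at j=1)
  i=2: ✓ (rhs at j=2)
  i=3: ✗ (lhs fails at k=3 before rhs at j=4)
  i=4: ✓ (rhs at j=4)
  i=5: ✓ (rhs at j=5)
  i=6: ✗ (lhs fails at k=7 before rhs at j=8)
  i=7: ✗ (lhs fails at k=7 before rhs at j=8)
  i=8: ✓ (rhs at j=8)
  i=9: ✗ (lhs fails at k=9 before rhs at j=10)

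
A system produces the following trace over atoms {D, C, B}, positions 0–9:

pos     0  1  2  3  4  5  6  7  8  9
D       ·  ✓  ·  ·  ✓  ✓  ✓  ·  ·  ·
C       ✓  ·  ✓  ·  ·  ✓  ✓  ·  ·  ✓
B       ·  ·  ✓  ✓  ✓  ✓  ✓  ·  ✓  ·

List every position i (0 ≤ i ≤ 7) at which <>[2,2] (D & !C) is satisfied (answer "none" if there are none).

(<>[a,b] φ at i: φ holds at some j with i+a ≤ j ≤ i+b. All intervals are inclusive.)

Evaluate at each i in [0,7]:
  i=0: ✗ (none in [2,2])
  i=1: ✗ (none in [3,3])
  i=2: ✓ (witness j=4)
  i=3: ✗ (none in [5,5])
  i=4: ✗ (none in [6,6])
  i=5: ✗ (none in [7,7])
  i=6: ✗ (none in [8,8])
  i=7: ✗ (none in [9,9])

2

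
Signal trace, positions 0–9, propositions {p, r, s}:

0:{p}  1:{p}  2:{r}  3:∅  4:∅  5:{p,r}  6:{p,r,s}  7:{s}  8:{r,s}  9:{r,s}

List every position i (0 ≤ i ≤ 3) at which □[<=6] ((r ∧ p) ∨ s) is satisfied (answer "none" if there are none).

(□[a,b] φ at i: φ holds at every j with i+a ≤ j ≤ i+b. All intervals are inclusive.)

none

Evaluate at each i in [0,3]:
  i=0: ✗ (fails at j=0)
  i=1: ✗ (fails at j=1)
  i=2: ✗ (fails at j=2)
  i=3: ✗ (fails at j=3)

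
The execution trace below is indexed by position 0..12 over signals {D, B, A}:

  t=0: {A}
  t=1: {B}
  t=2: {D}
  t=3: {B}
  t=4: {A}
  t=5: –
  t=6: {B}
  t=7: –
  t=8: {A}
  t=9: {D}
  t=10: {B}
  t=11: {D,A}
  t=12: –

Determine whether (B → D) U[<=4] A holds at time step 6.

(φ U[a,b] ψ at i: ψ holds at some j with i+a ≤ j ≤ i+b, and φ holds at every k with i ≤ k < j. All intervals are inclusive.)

No

Need some j in [6,10] with A, and (B → D) at every k in [6,j-1].
  j=6: A false.
  j=7: A false.
  j=8: A holds, but (B → D) fails at k=6 → not this j.
  j=9: A false.
  j=10: A false.
No j in the window works → until fails.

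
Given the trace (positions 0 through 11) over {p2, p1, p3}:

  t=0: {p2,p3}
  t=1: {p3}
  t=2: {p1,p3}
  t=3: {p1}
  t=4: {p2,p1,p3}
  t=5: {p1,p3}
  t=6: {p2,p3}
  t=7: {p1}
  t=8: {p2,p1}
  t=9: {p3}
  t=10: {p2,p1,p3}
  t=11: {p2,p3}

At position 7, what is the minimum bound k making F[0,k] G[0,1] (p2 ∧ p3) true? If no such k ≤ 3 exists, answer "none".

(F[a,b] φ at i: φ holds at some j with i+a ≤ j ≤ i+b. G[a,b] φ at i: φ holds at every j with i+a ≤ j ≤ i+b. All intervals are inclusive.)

3

Scan j = 7,8,… for G[0,1] (p2 ∧ p3):
  j=7: fails
  j=8: fails
  j=9: fails
  j=10: holds
First hit at j=10, so smallest k = 10-7 = 3.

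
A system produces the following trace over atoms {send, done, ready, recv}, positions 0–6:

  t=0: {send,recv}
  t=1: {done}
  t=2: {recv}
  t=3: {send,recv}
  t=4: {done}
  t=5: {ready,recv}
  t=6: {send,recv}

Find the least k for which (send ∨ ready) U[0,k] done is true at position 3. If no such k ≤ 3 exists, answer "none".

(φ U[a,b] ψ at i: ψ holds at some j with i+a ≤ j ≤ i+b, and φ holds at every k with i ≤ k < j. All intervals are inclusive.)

Need earliest j ≥ 3 with done, and (send ∨ ready) at every k in [3,j-1].
  j=3: rhs fails.
  j=4: rhs holds; lhs holds on [3,3]. k = 1.

1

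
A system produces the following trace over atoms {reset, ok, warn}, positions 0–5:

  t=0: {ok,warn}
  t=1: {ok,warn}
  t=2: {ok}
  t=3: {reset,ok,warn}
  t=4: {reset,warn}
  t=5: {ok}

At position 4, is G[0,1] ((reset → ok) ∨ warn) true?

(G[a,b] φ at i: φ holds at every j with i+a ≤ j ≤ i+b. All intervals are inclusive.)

Check ((reset → ok) ∨ warn) at every j in [4,5]:
  j=4: true
  j=5: true
All positions satisfy it → formula holds.

Holds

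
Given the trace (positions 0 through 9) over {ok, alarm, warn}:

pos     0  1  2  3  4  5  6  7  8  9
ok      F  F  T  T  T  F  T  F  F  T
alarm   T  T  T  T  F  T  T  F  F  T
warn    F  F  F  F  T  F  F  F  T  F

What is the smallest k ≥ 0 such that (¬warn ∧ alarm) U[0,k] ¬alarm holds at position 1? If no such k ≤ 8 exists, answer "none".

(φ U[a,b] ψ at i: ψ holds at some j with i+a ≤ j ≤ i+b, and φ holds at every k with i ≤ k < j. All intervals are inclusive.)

3

Need earliest j ≥ 1 with ¬alarm, and (¬warn ∧ alarm) at every k in [1,j-1].
  j=1: rhs fails.
  j=2: rhs fails.
  j=3: rhs fails.
  j=4: rhs holds; lhs holds on [1,3]. k = 3.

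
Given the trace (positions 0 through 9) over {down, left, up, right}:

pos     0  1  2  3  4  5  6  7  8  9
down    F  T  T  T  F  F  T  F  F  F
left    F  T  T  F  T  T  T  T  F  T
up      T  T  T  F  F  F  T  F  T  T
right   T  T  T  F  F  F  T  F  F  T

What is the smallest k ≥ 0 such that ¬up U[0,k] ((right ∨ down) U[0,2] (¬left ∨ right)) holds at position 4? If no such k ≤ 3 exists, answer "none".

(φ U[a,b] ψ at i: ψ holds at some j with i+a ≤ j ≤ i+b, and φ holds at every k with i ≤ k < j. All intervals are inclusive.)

2

Need earliest j ≥ 4 with ((right ∨ down) U[0,2] (¬left ∨ right)), and ¬up at every k in [4,j-1].
  j=4: rhs fails.
  j=5: rhs fails.
  j=6: rhs holds; lhs holds on [4,5]. k = 2.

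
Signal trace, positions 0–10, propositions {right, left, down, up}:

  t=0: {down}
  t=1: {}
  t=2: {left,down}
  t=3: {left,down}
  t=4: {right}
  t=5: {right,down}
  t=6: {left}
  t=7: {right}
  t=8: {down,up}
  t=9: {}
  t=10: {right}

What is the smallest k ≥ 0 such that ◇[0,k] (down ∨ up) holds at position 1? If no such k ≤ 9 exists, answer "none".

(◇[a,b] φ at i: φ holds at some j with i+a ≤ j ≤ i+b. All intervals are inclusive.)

Scan j = 1,2,… for (down ∨ up):
  j=1: fails
  j=2: holds
First hit at j=2, so smallest k = 2-1 = 1.

1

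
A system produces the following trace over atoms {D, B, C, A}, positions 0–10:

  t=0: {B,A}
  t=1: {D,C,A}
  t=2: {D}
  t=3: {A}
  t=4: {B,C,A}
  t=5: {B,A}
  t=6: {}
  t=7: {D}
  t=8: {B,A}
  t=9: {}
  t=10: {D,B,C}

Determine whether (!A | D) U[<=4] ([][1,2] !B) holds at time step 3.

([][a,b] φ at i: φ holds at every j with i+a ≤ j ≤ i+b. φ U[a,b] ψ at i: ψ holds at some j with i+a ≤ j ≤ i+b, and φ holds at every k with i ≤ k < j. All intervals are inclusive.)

Need some j in [3,7] with [][1,2] !B, and (!A | D) at every k in [3,j-1].
  j=3: [][1,2] !B — fails at 4.
  j=4: [][1,2] !B — fails at 5.
  j=5: [][1,2] !B holds, but (!A | D) fails at k=3 → not this j.
  j=6: [][1,2] !B — fails at 8.
  j=7: [][1,2] !B — fails at 8.
No j in the window works → until fails.

False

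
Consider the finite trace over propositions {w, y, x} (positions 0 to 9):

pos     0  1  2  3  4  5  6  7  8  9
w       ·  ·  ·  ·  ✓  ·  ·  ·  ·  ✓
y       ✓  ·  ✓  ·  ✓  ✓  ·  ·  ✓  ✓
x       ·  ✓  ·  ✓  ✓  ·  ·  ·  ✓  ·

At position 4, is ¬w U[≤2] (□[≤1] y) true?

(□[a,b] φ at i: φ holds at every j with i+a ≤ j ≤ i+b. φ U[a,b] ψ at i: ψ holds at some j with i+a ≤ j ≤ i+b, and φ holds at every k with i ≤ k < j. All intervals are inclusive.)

Need some j in [4,6] with □[≤1] y, and ¬w at every k in [4,j-1].
  j=4: □[≤1] y holds; no prefix to check → satisfied.

Holds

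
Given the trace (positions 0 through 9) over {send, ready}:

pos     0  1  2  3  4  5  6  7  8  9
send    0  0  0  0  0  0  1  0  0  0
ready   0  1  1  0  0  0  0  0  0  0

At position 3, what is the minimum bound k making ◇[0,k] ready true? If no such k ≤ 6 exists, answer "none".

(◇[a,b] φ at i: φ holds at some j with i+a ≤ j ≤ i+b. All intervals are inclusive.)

Scan j = 3,4,… for ready:
  j=3: fails
  j=4: fails
  j=5: fails
  j=6: fails
  j=7: fails
  j=8: fails
  j=9: fails
No j in [3,9] satisfies it → none.

none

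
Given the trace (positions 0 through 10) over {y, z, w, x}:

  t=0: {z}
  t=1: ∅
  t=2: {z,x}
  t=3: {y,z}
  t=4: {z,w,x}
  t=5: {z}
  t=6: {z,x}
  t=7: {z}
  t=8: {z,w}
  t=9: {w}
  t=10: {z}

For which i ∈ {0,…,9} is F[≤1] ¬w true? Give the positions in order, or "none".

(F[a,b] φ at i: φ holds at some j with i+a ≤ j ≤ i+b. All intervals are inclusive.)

0, 1, 2, 3, 4, 5, 6, 7, 9

Evaluate at each i in [0,9]:
  i=0: ✓ (witness j=0)
  i=1: ✓ (witness j=1)
  i=2: ✓ (witness j=2)
  i=3: ✓ (witness j=3)
  i=4: ✓ (witness j=5)
  i=5: ✓ (witness j=5)
  i=6: ✓ (witness j=6)
  i=7: ✓ (witness j=7)
  i=8: ✗ (none in [8,9])
  i=9: ✓ (witness j=10)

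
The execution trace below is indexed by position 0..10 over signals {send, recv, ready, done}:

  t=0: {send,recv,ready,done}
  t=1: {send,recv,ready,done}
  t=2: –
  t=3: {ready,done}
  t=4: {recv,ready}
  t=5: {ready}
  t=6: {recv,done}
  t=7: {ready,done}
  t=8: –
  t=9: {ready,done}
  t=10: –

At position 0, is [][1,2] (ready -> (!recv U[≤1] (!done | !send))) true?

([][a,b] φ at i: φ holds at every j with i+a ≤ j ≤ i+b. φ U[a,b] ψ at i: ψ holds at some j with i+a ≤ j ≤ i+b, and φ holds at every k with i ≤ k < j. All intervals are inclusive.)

Check (ready -> (!recv U[≤1] (!done | !send))) at every j in [1,2]:
  j=1: antecedent true; consequent fails → ✗
  j=2: antecedent false → ✓
Fails at j=1 → formula fails.

Does not hold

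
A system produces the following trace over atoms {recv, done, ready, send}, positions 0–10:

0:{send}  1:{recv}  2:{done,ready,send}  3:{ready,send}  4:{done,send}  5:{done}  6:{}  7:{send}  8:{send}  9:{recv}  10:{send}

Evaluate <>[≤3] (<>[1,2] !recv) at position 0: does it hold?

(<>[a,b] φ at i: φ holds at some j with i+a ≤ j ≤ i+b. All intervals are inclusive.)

Check <>[1,2] !recv at each j in [0,3]:
  j=0: holds (witness at 2)
  j=1: holds (witness at 2)
  j=2: holds (witness at 3)
  j=3: holds (witness at 4)
Found at j=0 → formula holds.

Holds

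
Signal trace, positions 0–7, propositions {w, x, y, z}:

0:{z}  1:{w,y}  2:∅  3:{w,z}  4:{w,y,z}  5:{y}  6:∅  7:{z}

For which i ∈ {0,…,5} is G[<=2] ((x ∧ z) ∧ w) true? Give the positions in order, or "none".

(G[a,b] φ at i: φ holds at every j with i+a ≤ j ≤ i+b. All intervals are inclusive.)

Evaluate at each i in [0,5]:
  i=0: ✗ (fails at j=0)
  i=1: ✗ (fails at j=1)
  i=2: ✗ (fails at j=2)
  i=3: ✗ (fails at j=3)
  i=4: ✗ (fails at j=4)
  i=5: ✗ (fails at j=5)

none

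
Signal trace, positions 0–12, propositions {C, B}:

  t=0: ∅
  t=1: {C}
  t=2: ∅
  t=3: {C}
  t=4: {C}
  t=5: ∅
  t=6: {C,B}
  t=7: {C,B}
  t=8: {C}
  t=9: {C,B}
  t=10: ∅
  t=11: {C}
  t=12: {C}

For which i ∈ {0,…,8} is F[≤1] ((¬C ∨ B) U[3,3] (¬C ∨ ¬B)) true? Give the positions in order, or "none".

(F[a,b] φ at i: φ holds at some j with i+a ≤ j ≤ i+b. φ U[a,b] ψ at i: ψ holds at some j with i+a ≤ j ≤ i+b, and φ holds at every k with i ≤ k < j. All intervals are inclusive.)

4, 5

Evaluate at each i in [0,8]:
  i=0: ✗ (none in [0,1])
  i=1: ✗ (none in [1,2])
  i=2: ✗ (none in [2,3])
  i=3: ✗ (none in [3,4])
  i=4: ✓ (witness j=5)
  i=5: ✓ (witness j=5)
  i=6: ✗ (none in [6,7])
  i=7: ✗ (none in [7,8])
  i=8: ✗ (none in [8,9])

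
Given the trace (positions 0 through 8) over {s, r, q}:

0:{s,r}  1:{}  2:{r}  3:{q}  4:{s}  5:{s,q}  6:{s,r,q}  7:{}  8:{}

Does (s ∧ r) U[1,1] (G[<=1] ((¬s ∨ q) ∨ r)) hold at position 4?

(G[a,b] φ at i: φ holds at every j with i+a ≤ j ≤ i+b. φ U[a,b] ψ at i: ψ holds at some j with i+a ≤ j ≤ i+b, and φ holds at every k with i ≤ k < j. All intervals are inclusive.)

Need some j in [5,5] with G[<=1] ((¬s ∨ q) ∨ r), and (s ∧ r) at every k in [4,j-1].
  j=5: G[<=1] ((¬s ∨ q) ∨ r) holds, but (s ∧ r) fails at k=4 → not this j.
No j in the window works → until fails.

False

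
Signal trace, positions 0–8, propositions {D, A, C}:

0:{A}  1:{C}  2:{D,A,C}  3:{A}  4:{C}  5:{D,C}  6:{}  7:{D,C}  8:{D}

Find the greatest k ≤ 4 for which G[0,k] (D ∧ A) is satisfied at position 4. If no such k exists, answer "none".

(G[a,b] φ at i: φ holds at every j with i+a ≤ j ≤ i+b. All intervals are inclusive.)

none

(D ∧ A) must hold from j=4 onward; find where it first fails.
  j=4: fails → no k works.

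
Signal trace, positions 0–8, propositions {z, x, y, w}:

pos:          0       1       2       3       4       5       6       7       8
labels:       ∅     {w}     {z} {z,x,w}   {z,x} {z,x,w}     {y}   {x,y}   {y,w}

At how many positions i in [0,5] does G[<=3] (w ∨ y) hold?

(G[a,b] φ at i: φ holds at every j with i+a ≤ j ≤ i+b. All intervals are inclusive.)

1

Evaluate at each i in [0,5]:
  i=0: ✗ (fails at j=0)
  i=1: ✗ (fails at j=2)
  i=2: ✗ (fails at j=2)
  i=3: ✗ (fails at j=4)
  i=4: ✗ (fails at j=4)
  i=5: ✓ (all of [5,8])
Positions where it holds: {5} → 1.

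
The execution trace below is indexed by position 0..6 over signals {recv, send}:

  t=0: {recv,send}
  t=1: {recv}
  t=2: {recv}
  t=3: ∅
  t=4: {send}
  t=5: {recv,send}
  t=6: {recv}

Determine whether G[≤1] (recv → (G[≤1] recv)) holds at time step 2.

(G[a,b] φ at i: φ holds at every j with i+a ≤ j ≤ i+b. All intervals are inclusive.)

False

Check (recv → (G[≤1] recv)) at every j in [2,3]:
  j=2: antecedent true; consequent fails at 3 → ✗
  j=3: antecedent false → ✓
Fails at j=2 → formula fails.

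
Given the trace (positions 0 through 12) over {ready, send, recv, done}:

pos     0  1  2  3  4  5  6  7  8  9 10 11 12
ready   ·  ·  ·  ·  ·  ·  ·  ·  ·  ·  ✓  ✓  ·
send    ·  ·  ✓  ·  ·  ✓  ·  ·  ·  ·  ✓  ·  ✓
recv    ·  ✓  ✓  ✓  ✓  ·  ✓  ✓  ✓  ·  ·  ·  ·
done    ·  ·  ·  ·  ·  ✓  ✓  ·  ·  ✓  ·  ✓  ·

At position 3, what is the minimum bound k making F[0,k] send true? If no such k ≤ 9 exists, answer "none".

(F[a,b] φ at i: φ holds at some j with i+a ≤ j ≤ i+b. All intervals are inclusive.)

2

Scan j = 3,4,… for send:
  j=3: fails
  j=4: fails
  j=5: holds
First hit at j=5, so smallest k = 5-3 = 2.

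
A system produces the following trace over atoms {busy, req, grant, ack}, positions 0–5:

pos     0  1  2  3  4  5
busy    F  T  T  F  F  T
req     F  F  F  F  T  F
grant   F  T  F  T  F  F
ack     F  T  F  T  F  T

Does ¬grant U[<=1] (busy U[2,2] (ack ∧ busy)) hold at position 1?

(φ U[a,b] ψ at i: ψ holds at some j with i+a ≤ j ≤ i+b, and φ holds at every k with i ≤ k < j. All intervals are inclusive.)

False

Need some j in [1,2] with (busy U[2,2] (ack ∧ busy)), and ¬grant at every k in [1,j-1].
  j=1: (busy U[2,2] (ack ∧ busy)) — fails.
  j=2: (busy U[2,2] (ack ∧ busy)) — fails.
No j in the window works → until fails.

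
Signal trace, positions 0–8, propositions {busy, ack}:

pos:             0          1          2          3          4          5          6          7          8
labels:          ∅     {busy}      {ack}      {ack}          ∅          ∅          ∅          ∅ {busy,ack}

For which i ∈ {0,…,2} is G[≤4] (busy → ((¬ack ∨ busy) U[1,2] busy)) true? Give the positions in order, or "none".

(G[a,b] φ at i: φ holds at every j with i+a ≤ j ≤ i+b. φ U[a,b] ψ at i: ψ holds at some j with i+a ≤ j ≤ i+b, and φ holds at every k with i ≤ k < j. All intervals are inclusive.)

2

Evaluate at each i in [0,2]:
  i=0: ✗ (fails at j=1)
  i=1: ✗ (fails at j=1)
  i=2: ✓ (all of [2,6])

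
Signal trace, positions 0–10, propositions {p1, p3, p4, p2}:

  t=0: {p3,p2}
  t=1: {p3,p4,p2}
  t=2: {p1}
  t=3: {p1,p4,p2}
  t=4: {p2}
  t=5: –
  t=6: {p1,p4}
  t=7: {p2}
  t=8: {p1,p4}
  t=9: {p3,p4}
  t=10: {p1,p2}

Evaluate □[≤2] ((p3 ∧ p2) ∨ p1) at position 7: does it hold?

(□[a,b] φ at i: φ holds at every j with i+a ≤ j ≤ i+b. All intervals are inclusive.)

Does not hold

Check ((p3 ∧ p2) ∨ p1) at every j in [7,9]:
  j=7: false
  j=8: true
  j=9: false
Fails at j=7 → formula fails.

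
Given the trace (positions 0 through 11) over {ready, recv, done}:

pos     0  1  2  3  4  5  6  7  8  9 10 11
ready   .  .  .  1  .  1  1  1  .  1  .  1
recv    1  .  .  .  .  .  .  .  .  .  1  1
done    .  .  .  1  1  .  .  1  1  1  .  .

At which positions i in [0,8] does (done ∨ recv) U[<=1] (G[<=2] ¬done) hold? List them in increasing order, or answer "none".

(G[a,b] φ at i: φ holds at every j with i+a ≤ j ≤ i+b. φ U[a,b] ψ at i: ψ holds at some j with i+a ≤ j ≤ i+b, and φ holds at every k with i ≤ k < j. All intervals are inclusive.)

0

Evaluate at each i in [0,8]:
  i=0: ✓ (rhs at j=0)
  i=1: ✗ (no rhs in [1,2])
  i=2: ✗ (no rhs in [2,3])
  i=3: ✗ (no rhs in [3,4])
  i=4: ✗ (no rhs in [4,5])
  i=5: ✗ (no rhs in [5,6])
  i=6: ✗ (no rhs in [6,7])
  i=7: ✗ (no rhs in [7,8])
  i=8: ✗ (no rhs in [8,9])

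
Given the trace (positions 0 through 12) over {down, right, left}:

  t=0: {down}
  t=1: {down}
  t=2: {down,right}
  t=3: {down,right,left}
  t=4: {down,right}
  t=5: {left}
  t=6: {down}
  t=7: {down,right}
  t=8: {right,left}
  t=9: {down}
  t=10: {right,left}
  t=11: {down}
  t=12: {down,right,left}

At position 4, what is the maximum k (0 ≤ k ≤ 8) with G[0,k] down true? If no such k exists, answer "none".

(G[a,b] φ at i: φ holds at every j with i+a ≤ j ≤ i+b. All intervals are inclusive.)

down must hold from j=4 onward; find where it first fails.
  j=4: holds
  j=5: fails
Holds on [4,4], so largest k = 0.

0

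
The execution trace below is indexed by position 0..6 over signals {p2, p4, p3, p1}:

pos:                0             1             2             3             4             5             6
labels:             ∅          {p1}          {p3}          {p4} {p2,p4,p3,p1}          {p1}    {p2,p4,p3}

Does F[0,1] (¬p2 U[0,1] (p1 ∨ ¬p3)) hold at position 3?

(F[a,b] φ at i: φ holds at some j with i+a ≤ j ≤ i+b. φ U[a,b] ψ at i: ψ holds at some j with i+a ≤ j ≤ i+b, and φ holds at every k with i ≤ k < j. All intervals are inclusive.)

Yes

Check (¬p2 U[0,1] (p1 ∨ ¬p3)) at each j in [3,4]:
  j=3: holds
  j=4: holds
Found at j=3 → formula holds.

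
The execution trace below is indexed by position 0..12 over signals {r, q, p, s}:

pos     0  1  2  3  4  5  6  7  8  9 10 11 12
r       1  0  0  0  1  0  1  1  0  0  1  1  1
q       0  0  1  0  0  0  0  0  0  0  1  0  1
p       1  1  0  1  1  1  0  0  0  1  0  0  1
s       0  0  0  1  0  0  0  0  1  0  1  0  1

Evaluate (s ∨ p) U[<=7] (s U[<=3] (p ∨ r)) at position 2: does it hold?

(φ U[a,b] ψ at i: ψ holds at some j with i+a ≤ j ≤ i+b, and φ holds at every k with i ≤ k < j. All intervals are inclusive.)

Need some j in [2,9] with (s U[<=3] (p ∨ r)), and (s ∨ p) at every k in [2,j-1].
  j=2: (s U[<=3] (p ∨ r)) — fails.
  j=3: (s U[<=3] (p ∨ r)) holds, but (s ∨ p) fails at k=2 → not this j.
  j=4: (s U[<=3] (p ∨ r)) holds, but (s ∨ p) fails at k=2 → not this j.
  j=5: (s U[<=3] (p ∨ r)) holds, but (s ∨ p) fails at k=2 → not this j.
  j=6: (s U[<=3] (p ∨ r)) holds, but (s ∨ p) fails at k=2 → not this j.
  j=7: (s U[<=3] (p ∨ r)) holds, but (s ∨ p) fails at k=2 → not this j.
  j=8: (s U[<=3] (p ∨ r)) holds, but (s ∨ p) fails at k=2 → not this j.
  j=9: (s U[<=3] (p ∨ r)) holds, but (s ∨ p) fails at k=2 → not this j.
No j in the window works → until fails.

Does not hold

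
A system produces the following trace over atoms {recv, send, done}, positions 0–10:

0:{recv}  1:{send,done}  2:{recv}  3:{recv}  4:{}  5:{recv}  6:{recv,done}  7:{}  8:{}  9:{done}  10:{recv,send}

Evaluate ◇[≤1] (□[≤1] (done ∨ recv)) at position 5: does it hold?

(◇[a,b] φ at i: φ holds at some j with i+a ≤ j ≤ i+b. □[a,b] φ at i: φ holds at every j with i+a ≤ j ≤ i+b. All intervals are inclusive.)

True

Check □[≤1] (done ∨ recv) at each j in [5,6]:
  j=5: holds on [5,6]
  j=6: fails at 7
Found at j=5 → formula holds.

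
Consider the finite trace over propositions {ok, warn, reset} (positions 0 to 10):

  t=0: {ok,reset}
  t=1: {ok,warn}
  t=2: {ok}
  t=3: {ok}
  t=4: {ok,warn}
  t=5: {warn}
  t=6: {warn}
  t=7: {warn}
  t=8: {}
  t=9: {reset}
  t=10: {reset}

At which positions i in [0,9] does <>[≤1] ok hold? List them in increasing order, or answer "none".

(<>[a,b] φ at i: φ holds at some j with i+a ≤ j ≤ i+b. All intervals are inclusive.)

Evaluate at each i in [0,9]:
  i=0: ✓ (witness j=0)
  i=1: ✓ (witness j=1)
  i=2: ✓ (witness j=2)
  i=3: ✓ (witness j=3)
  i=4: ✓ (witness j=4)
  i=5: ✗ (none in [5,6])
  i=6: ✗ (none in [6,7])
  i=7: ✗ (none in [7,8])
  i=8: ✗ (none in [8,9])
  i=9: ✗ (none in [9,10])

0, 1, 2, 3, 4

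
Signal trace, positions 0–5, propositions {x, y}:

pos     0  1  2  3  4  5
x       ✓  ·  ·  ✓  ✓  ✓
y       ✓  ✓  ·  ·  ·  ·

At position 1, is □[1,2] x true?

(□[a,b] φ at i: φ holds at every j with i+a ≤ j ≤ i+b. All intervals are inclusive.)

Check x at every j in [2,3]:
  j=2: false
  j=3: true
Fails at j=2 → formula fails.

False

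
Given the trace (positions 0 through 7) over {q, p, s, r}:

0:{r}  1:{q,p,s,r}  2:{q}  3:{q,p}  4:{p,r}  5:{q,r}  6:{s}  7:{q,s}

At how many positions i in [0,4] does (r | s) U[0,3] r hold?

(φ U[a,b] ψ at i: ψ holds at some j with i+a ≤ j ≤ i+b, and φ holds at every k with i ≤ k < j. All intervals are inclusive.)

Evaluate at each i in [0,4]:
  i=0: ✓ (rhs at j=0)
  i=1: ✓ (rhs at j=1)
  i=2: ✗ (lhs fails at k=2 before rhs at j=4)
  i=3: ✗ (lhs fails at k=3 before rhs at j=4)
  i=4: ✓ (rhs at j=4)
Positions where it holds: {0, 1, 4} → 3.

3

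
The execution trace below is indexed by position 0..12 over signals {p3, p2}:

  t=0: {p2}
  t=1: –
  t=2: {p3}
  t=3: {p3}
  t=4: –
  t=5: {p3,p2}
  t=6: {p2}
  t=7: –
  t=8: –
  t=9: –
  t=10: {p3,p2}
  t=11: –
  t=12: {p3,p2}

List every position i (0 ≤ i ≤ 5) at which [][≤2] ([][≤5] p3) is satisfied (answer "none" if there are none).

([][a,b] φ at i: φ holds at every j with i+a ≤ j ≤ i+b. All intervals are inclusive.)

none

Evaluate at each i in [0,5]:
  i=0: ✗ (fails at j=0)
  i=1: ✗ (fails at j=1)
  i=2: ✗ (fails at j=2)
  i=3: ✗ (fails at j=3)
  i=4: ✗ (fails at j=4)
  i=5: ✗ (fails at j=5)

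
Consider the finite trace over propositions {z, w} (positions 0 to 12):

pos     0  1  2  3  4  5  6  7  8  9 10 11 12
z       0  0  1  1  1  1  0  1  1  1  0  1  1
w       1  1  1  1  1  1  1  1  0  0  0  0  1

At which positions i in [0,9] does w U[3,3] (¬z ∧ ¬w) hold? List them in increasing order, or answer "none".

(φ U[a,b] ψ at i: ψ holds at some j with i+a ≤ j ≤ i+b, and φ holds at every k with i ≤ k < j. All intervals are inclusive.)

Evaluate at each i in [0,9]:
  i=0: ✗ (no rhs in [3,3])
  i=1: ✗ (no rhs in [4,4])
  i=2: ✗ (no rhs in [5,5])
  i=3: ✗ (no rhs in [6,6])
  i=4: ✗ (no rhs in [7,7])
  i=5: ✗ (no rhs in [8,8])
  i=6: ✗ (no rhs in [9,9])
  i=7: ✗ (lhs fails at k=8 before rhs at j=10)
  i=8: ✗ (no rhs in [11,11])
  i=9: ✗ (no rhs in [12,12])

none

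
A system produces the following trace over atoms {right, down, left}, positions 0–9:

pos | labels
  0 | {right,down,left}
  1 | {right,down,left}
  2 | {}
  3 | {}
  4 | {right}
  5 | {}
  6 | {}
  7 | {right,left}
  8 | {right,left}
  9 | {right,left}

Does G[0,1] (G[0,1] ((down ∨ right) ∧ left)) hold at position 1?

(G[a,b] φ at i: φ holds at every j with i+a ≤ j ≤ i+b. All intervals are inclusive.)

Check G[0,1] ((down ∨ right) ∧ left) at every j in [1,2]:
  j=1: fails at 2
  j=2: fails at 2
Fails at j=1 → formula fails.

Does not hold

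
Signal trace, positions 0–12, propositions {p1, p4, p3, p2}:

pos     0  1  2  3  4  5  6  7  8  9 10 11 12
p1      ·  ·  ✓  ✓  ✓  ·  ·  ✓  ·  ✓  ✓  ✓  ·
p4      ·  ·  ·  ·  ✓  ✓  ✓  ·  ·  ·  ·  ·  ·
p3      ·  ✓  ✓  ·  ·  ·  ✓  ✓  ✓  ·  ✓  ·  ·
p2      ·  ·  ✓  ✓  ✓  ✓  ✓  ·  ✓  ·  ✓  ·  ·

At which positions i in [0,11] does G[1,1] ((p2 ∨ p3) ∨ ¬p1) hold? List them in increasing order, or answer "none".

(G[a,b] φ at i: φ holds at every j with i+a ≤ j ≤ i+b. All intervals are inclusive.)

0, 1, 2, 3, 4, 5, 6, 7, 9, 11

Evaluate at each i in [0,11]:
  i=0: ✓ (all of [1,1])
  i=1: ✓ (all of [2,2])
  i=2: ✓ (all of [3,3])
  i=3: ✓ (all of [4,4])
  i=4: ✓ (all of [5,5])
  i=5: ✓ (all of [6,6])
  i=6: ✓ (all of [7,7])
  i=7: ✓ (all of [8,8])
  i=8: ✗ (fails at j=9)
  i=9: ✓ (all of [10,10])
  i=10: ✗ (fails at j=11)
  i=11: ✓ (all of [12,12])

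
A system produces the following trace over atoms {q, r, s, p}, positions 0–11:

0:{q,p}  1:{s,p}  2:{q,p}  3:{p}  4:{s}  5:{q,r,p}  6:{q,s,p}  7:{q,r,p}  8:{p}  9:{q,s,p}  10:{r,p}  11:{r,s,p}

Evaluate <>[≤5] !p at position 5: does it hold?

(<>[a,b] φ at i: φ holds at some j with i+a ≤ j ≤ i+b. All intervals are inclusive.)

Check !p at each j in [5,10]:
  j=5: false
  j=6: false
  j=7: false
  j=8: false
  j=9: false
  j=10: false
No position in the window satisfies it → formula fails.

False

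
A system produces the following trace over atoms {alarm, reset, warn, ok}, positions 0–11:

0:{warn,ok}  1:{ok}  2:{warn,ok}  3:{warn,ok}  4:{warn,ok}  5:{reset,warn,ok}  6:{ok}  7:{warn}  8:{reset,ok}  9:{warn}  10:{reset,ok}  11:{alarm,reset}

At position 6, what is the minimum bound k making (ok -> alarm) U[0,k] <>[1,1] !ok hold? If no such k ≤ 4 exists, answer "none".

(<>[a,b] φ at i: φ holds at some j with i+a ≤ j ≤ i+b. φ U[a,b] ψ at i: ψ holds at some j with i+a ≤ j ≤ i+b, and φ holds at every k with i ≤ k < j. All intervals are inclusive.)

0

Need earliest j ≥ 6 with <>[1,1] !ok, and (ok -> alarm) at every k in [6,j-1].
  j=6: rhs holds (empty prefix). k = 0.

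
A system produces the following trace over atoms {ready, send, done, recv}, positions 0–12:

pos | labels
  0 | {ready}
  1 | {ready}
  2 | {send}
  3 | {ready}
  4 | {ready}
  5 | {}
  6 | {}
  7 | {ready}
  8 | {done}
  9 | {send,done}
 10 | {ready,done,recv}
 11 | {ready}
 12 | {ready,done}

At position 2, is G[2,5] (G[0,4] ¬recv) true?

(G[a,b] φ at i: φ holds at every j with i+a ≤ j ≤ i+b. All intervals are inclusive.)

No

Check G[0,4] ¬recv at every j in [4,7]:
  j=4: holds on [4,8]
  j=5: holds on [5,9]
  j=6: fails at 10
  j=7: fails at 10
Fails at j=6 → formula fails.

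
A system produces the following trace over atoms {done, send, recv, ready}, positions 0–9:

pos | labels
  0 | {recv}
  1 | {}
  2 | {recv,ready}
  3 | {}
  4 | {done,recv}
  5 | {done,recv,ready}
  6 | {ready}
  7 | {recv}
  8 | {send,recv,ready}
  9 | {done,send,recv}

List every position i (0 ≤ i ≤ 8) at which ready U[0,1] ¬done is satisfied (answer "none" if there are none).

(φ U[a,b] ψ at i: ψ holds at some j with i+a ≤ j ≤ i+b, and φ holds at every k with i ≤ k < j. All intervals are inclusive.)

Evaluate at each i in [0,8]:
  i=0: ✓ (rhs at j=0)
  i=1: ✓ (rhs at j=1)
  i=2: ✓ (rhs at j=2)
  i=3: ✓ (rhs at j=3)
  i=4: ✗ (no rhs in [4,5])
  i=5: ✓ (rhs at j=6; lhs holds on [5,5])
  i=6: ✓ (rhs at j=6)
  i=7: ✓ (rhs at j=7)
  i=8: ✓ (rhs at j=8)

0, 1, 2, 3, 5, 6, 7, 8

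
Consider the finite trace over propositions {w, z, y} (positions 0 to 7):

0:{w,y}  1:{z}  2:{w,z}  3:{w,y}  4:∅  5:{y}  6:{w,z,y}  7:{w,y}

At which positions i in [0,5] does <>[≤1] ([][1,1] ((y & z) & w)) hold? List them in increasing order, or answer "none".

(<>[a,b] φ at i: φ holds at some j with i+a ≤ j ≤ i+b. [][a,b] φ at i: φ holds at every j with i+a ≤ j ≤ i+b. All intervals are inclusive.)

4, 5

Evaluate at each i in [0,5]:
  i=0: ✗ (none in [0,1])
  i=1: ✗ (none in [1,2])
  i=2: ✗ (none in [2,3])
  i=3: ✗ (none in [3,4])
  i=4: ✓ (witness j=5)
  i=5: ✓ (witness j=5)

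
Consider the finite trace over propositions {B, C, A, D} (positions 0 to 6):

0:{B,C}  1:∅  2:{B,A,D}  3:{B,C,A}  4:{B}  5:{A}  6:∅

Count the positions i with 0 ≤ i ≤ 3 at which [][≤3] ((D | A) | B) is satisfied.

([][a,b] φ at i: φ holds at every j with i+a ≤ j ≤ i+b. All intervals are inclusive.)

1

Evaluate at each i in [0,3]:
  i=0: ✗ (fails at j=1)
  i=1: ✗ (fails at j=1)
  i=2: ✓ (all of [2,5])
  i=3: ✗ (fails at j=6)
Positions where it holds: {2} → 1.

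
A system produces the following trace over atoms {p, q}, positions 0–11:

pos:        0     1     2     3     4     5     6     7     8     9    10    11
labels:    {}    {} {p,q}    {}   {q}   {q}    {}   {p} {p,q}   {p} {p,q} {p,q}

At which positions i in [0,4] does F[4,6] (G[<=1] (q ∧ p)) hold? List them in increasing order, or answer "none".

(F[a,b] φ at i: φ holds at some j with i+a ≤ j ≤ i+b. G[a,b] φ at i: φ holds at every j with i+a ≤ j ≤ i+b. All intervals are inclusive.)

Evaluate at each i in [0,4]:
  i=0: ✗ (none in [4,6])
  i=1: ✗ (none in [5,7])
  i=2: ✗ (none in [6,8])
  i=3: ✗ (none in [7,9])
  i=4: ✓ (witness j=10)

4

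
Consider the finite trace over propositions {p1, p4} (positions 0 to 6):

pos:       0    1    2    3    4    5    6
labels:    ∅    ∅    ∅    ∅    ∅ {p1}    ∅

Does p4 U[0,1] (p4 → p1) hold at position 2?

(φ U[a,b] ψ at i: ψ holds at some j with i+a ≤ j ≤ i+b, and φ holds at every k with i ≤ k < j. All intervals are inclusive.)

True

Need some j in [2,3] with (p4 → p1), and p4 at every k in [2,j-1].
  j=2: (p4 → p1) holds; no prefix to check → satisfied.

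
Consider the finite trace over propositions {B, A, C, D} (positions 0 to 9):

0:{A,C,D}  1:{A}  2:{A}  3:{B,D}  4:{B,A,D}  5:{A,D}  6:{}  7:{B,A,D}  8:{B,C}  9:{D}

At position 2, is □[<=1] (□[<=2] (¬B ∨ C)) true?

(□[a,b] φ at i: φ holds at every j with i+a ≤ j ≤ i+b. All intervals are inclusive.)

Check □[<=2] (¬B ∨ C) at every j in [2,3]:
  j=2: fails at 3
  j=3: fails at 3
Fails at j=2 → formula fails.

Does not hold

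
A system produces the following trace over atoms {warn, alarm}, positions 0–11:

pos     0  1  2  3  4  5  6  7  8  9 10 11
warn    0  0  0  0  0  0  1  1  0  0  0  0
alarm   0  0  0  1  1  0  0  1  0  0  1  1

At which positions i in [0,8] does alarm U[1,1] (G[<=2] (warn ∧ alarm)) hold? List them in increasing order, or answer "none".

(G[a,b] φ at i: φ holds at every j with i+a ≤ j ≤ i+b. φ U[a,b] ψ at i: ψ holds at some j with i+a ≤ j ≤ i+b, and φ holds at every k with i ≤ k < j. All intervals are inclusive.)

none

Evaluate at each i in [0,8]:
  i=0: ✗ (no rhs in [1,1])
  i=1: ✗ (no rhs in [2,2])
  i=2: ✗ (no rhs in [3,3])
  i=3: ✗ (no rhs in [4,4])
  i=4: ✗ (no rhs in [5,5])
  i=5: ✗ (no rhs in [6,6])
  i=6: ✗ (no rhs in [7,7])
  i=7: ✗ (no rhs in [8,8])
  i=8: ✗ (no rhs in [9,9])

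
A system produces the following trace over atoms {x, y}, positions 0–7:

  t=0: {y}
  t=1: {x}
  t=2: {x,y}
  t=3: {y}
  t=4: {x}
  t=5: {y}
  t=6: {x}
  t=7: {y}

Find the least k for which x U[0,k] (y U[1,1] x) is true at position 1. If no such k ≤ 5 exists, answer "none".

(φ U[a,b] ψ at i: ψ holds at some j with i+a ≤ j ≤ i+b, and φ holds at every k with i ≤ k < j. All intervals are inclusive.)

Need earliest j ≥ 1 with (y U[1,1] x), and x at every k in [1,j-1].
  j=1: rhs fails.
  j=2: rhs fails.
  j=3: rhs holds; lhs holds on [1,2]. k = 2.

2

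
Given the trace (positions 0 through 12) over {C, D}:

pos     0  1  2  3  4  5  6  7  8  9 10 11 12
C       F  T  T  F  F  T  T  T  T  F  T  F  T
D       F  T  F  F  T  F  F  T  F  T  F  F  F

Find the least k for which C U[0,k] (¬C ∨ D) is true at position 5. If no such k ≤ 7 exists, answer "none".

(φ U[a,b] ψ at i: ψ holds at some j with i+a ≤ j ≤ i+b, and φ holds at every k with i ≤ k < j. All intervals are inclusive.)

2

Need earliest j ≥ 5 with (¬C ∨ D), and C at every k in [5,j-1].
  j=5: rhs fails.
  j=6: rhs fails.
  j=7: rhs holds; lhs holds on [5,6]. k = 2.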